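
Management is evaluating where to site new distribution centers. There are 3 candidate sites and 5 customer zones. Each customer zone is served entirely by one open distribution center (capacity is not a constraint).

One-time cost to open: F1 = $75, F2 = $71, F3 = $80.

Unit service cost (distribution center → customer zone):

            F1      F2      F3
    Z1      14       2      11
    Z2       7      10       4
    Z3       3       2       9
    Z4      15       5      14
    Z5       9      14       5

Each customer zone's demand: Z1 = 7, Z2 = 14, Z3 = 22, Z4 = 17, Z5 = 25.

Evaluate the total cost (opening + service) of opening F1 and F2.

Each customer zone is assigned to its cheapest site among the open ones.
{F1, F2}: Z1→F2 2·7=14, Z2→F1 7·14=98, Z3→F2 2·22=44, Z4→F2 5·17=85, Z5→F1 9·25=225. Service 466; fixed 146; total 612.

Total cost: 612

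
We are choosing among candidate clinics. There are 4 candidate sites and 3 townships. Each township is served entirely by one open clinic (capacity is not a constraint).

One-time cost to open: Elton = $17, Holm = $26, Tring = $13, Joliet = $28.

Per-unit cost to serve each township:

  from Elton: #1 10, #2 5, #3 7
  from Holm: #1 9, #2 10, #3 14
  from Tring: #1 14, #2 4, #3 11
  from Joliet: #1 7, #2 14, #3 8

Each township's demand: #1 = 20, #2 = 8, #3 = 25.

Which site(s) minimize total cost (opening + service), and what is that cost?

Open Elton and Joliet; minimum total cost 400.

For any fixed open set, each township goes to its cheapest open site; total = fixed + service.
{Elton, Joliet}: #1→Joliet 7·20=140, #2→Elton 5·8=40, #3→Elton 7·25=175. Service 355; fixed 45; total 400.
{Elton, Tring, Joliet}: service 347 + fixed 58 = 405
{Tring, Joliet}: service 372 + fixed 41 = 413
{Elton, Holm, Tring, Joliet}: #1→Joliet 7·20=140, #2→Tring 4·8=32, #3→Elton 7·25=175. Service 347; fixed 84; total 431.
(All 15 nonempty subsets were checked; Elton and Joliet is lowest.)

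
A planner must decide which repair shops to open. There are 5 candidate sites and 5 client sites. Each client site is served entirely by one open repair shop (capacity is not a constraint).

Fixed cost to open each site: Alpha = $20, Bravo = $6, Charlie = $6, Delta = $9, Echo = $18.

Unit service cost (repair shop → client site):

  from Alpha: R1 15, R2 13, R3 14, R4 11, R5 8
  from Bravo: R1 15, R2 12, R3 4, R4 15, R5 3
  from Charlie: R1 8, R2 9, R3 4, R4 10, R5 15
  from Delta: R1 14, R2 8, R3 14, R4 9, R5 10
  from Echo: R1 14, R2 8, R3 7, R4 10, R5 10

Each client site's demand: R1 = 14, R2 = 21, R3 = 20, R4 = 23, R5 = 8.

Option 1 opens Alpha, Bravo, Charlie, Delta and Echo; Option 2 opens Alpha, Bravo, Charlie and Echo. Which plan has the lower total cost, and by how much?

Option 1: {Alpha, Bravo, Charlie, Delta, Echo}: R1→Charlie 8·14=112, R2→Delta 8·21=168, R3→Bravo 4·20=80, R4→Delta 9·23=207, R5→Bravo 3·8=24. Service 591; fixed 59; total 650.
Option 2: {Alpha, Bravo, Charlie, Echo}: R1→Charlie 8·14=112, R2→Echo 8·21=168, R3→Bravo 4·20=80, R4→Charlie 10·23=230, R5→Bravo 3·8=24. Service 614; fixed 50; total 664.
Difference: |650 − 664| = 14.

Option 1 is cheaper by 14.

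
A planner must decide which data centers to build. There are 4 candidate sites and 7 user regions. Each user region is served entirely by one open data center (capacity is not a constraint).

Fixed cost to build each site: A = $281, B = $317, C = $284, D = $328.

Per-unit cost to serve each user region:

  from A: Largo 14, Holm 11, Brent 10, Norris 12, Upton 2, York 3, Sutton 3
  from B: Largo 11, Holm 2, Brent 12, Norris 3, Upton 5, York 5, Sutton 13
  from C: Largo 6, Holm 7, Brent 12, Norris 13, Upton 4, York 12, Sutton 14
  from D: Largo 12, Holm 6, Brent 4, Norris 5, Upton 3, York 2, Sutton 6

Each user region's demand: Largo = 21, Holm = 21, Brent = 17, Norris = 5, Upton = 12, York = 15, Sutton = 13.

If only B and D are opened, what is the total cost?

Each user region is assigned to its cheapest site among the open ones.
{B, D}: Largo→B 11·21=231, Holm→B 2·21=42, Brent→D 4·17=68, Norris→B 3·5=15, Upton→D 3·12=36, York→D 2·15=30, Sutton→D 6·13=78. Service 500; fixed 645; total 1145.

Total cost: 1145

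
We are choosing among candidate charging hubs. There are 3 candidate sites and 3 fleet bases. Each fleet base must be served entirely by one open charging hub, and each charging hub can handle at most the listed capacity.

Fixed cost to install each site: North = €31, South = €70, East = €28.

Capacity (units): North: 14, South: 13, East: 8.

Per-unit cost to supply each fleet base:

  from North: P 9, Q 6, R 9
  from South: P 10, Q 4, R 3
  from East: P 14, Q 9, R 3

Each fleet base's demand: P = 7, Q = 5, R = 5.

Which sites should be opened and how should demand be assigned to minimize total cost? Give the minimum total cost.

Open {North, East}: P→North 9·7=63, Q→North 6·5=30, R→East 3·5=15.
Loads: North carries 12/14, East carries 5/8. Service 108; fixed 59; total 167.
Next best feasible plan costs 199.

Minimum total cost: 167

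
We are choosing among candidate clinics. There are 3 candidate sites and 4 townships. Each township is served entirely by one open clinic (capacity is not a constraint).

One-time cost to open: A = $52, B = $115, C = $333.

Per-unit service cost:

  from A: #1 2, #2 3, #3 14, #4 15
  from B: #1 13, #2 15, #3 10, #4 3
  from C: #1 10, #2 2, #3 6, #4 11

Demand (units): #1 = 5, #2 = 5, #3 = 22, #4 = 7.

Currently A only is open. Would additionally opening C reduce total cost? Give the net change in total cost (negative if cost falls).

No — net change +124 (cost rises by 124).

Current service cost with {A}: 438.
Adding C: each township re-picks its cheapest; new service cost 229, saving 209.
Extra fixed cost: 333. Net change = 333 − 209 = 124.
(Totals: 490 → 614.)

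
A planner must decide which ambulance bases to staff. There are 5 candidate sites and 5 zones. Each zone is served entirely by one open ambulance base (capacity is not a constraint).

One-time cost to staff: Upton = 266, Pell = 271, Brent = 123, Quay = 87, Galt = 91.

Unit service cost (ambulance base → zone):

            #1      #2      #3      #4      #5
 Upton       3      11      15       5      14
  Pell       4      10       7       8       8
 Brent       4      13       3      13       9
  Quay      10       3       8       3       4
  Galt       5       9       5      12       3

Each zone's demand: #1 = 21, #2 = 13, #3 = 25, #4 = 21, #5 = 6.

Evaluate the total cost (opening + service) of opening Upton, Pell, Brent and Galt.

Total cost: 1129

Each zone is assigned to its cheapest site among the open ones.
{Upton, Pell, Brent, Galt}: #1→Upton 3·21=63, #2→Galt 9·13=117, #3→Brent 3·25=75, #4→Upton 5·21=105, #5→Galt 3·6=18. Service 378; fixed 751; total 1129.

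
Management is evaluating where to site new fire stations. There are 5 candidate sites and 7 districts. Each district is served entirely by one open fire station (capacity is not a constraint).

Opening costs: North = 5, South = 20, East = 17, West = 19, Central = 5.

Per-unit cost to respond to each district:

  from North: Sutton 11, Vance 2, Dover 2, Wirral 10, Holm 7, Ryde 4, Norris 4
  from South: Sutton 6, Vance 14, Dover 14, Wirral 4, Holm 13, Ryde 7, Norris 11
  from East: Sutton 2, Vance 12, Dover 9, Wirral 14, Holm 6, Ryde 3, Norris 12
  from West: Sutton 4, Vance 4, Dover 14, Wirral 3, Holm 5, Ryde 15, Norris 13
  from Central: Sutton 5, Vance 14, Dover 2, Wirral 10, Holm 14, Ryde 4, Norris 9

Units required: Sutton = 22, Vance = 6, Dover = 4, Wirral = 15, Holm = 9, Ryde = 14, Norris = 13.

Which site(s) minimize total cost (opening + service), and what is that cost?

For any fixed open set, each district goes to its cheapest open site; total = fixed + service.
{North, East, West}: Sutton→East 2·22=44, Vance→North 2·6=12, Dover→North 2·4=8, Wirral→West 3·15=45, Holm→West 5·9=45, Ryde→East 3·14=42, Norris→North 4·13=52. Service 248; fixed 41; total 289.
{North, East, West, Central}: service 248 + fixed 46 = 294
{North, South, East, West}: Sutton→East 2·22=44, Vance→North 2·6=12, Dover→North 2·4=8, Wirral→West 3·15=45, Holm→West 5·9=45, Ryde→East 3·14=42, Norris→North 4·13=52. Service 248; fixed 61; total 309.
{North, South, East, West, Central}: service 248 + fixed 66 = 314
No other subset beats 289.

Open North, East and West; minimum total cost 289.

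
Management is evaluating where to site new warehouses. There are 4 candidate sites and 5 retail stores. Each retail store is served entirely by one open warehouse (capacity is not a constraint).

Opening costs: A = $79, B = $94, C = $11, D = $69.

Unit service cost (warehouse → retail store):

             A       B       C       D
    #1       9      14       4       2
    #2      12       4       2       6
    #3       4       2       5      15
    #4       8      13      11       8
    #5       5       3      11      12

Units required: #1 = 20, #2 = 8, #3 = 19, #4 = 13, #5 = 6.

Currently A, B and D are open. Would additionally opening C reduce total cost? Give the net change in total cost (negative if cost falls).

Yes — net change −5 (cost falls by 5).

Current service cost with {A, B, D}: 232.
Adding C: each retail store re-picks its cheapest; new service cost 216, saving 16.
Extra fixed cost: 11. Net change = 11 − 16 = -5.
(Totals: 474 → 469.)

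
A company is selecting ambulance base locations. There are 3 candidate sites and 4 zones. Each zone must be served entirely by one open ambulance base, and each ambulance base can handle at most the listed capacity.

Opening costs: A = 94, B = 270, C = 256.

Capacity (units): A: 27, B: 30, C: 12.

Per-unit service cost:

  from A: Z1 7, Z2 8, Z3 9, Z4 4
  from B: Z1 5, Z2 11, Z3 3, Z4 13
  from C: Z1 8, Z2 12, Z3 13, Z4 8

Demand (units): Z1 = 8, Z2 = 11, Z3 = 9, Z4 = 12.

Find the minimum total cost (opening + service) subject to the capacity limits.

Minimum total cost: 567

Open {A, B}: Z1→B 5·8=40, Z2→A 8·11=88, Z3→B 3·9=27, Z4→A 4·12=48.
Loads: A carries 23/27, B carries 17/30. Service 203; fixed 364; total 567.
Next best feasible plan costs 600.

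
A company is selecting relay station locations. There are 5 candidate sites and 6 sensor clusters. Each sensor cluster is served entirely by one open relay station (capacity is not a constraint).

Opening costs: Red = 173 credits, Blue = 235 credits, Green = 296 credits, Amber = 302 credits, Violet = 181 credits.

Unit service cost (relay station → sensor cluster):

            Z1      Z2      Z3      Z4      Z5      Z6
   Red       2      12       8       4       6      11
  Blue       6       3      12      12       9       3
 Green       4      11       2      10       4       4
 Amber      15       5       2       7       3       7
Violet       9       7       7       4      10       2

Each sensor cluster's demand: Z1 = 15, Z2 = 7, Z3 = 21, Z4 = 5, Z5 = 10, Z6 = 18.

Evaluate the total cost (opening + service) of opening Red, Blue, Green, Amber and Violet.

Each sensor cluster is assigned to its cheapest site among the open ones.
{Red, Blue, Green, Amber, Violet}: Z1→Red 2·15=30, Z2→Blue 3·7=21, Z3→Green 2·21=42, Z4→Red 4·5=20, Z5→Amber 3·10=30, Z6→Violet 2·18=36. Service 179; fixed 1187; total 1366.

Total cost: 1366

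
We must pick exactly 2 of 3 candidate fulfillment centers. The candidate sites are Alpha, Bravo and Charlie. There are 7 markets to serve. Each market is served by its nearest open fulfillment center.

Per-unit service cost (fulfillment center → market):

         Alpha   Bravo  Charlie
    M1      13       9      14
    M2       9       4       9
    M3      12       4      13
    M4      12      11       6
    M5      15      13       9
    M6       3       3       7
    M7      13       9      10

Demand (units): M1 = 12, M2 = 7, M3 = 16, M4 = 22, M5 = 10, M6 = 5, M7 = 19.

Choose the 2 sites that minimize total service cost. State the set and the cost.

Choose Bravo and Charlie; total service cost 608.

With exactly 2 open, each market uses its cheapest among the chosen.
{Bravo, Charlie}: M1→Bravo 9·12=108, M2→Bravo 4·7=28, M3→Bravo 4·16=64, M4→Charlie 6·22=132, M5→Charlie 9·10=90, M6→Bravo 3·5=15, M7→Bravo 9·19=171. Service cost 608.
{Alpha, Bravo}: service cost 758
{Alpha, Charlie}: service cost 838
Among all 3 size-2 choices, {Bravo, Charlie} is lowest.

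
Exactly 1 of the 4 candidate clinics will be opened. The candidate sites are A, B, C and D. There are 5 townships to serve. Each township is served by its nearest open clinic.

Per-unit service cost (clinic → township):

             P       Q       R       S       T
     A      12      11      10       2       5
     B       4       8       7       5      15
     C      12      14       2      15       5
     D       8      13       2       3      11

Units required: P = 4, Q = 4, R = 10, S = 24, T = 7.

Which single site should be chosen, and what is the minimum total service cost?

With exactly 1 open, each township uses its cheapest among the chosen.
{D}: P→D 8·4=32, Q→D 13·4=52, R→D 2·10=20, S→D 3·24=72, T→D 11·7=77. Service cost 253.
{A}: service cost 275
{B}: service cost 343
Among all 4 size-1 choices, {D} is lowest.

Choose D only; total service cost 253.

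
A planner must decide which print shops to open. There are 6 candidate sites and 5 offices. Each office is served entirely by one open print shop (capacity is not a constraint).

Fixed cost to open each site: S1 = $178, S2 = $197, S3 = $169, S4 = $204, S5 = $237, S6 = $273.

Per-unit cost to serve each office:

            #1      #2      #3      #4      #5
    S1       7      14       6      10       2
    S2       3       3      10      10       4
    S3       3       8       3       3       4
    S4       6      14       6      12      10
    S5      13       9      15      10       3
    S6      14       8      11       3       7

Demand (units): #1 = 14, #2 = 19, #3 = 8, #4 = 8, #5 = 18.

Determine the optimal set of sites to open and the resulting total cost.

Open S3 only; minimum total cost 483.

For any fixed open set, each office goes to its cheapest open site; total = fixed + service.
{S3}: #1→S3 3·14=42, #2→S3 8·19=152, #3→S3 3·8=24, #4→S3 3·8=24, #5→S3 4·18=72. Service 314; fixed 169; total 483.
{S2}: #1→S2 3·14=42, #2→S2 3·19=57, #3→S2 10·8=80, #4→S2 10·8=80, #5→S2 4·18=72. Service 331; fixed 197; total 528.
{S2, S3}: #1→S2 3·14=42, #2→S2 3·19=57, #3→S3 3·8=24, #4→S3 3·8=24, #5→S2 4·18=72. Service 219; fixed 366; total 585.
{S1, S2, S3, S4, S5, S6}: service 183 + fixed 1258 = 1441
No other subset beats 483.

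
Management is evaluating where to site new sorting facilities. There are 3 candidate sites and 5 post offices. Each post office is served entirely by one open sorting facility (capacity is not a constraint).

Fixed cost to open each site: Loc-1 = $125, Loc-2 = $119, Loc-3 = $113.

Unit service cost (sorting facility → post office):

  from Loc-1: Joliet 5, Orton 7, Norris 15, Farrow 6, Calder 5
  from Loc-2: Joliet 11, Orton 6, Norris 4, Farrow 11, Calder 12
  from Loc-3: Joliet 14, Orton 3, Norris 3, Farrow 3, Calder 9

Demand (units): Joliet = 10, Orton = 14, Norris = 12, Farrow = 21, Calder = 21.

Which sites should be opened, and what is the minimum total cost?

Open Loc-1 and Loc-3; minimum total cost 534.

For any fixed open set, each post office goes to its cheapest open site; total = fixed + service.
{Loc-1, Loc-3}: Joliet→Loc-1 5·10=50, Orton→Loc-3 3·14=42, Norris→Loc-3 3·12=36, Farrow→Loc-3 3·21=63, Calder→Loc-1 5·21=105. Service 296; fixed 238; total 534.
{Loc-3}: service 470 + fixed 113 = 583
{Loc-1, Loc-2, Loc-3}: Joliet→Loc-1 5·10=50, Orton→Loc-3 3·14=42, Norris→Loc-3 3·12=36, Farrow→Loc-3 3·21=63, Calder→Loc-1 5·21=105. Service 296; fixed 357; total 653.
No other subset beats 534.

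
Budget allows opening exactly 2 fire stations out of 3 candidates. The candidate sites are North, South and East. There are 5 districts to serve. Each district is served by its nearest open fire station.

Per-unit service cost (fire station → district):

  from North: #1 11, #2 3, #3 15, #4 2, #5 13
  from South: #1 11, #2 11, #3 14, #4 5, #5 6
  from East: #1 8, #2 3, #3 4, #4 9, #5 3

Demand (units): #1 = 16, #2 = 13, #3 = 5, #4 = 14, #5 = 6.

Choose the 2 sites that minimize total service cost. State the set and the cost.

Choose North and East; total service cost 233.

With exactly 2 open, each district uses its cheapest among the chosen.
{North, East}: #1→East 8·16=128, #2→North 3·13=39, #3→East 4·5=20, #4→North 2·14=28, #5→East 3·6=18. Service cost 233.
{South, East}: service cost 275
{North, South}: service cost 349
Among all 3 size-2 choices, {North, East} is lowest.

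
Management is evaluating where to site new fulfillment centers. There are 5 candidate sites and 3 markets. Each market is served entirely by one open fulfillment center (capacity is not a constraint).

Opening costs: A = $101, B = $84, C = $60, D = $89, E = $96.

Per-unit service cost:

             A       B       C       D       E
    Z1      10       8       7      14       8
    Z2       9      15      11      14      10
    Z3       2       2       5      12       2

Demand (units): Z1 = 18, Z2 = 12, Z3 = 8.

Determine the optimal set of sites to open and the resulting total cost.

Open C only; minimum total cost 358.

For any fixed open set, each market goes to its cheapest open site; total = fixed + service.
{C}: Z1→C 7·18=126, Z2→C 11·12=132, Z3→C 5·8=40. Service 298; fixed 60; total 358.
{E}: service 280 + fixed 96 = 376
{A}: Z1→A 10·18=180, Z2→A 9·12=108, Z3→A 2·8=16. Service 304; fixed 101; total 405.
{A, B, C, D, E}: Z1→C 7·18=126, Z2→A 9·12=108, Z3→A 2·8=16. Service 250; fixed 430; total 680.
No other subset beats 358.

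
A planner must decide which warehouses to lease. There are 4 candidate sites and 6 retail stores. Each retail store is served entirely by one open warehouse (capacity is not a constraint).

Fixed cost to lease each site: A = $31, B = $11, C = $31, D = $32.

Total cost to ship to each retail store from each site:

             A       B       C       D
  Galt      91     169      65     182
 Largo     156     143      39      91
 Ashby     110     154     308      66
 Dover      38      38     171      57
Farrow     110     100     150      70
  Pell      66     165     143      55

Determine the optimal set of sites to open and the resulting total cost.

For any fixed open set, each retail store goes to its cheapest open site; total = fixed + service.
{B, C, D}: Galt→C 65, Largo→C 39, Ashby→D 66, Dover→B 38, Farrow→D 70, Pell→D 55. Service 333; fixed 74; total 407.
{C, D}: service 352 + fixed 63 = 415
{A, C, D}: service 333 + fixed 94 = 427
{A, B, C, D}: Galt→C 65, Largo→C 39, Ashby→D 66, Dover→A 38, Farrow→D 70, Pell→D 55. Service 333; fixed 105; total 438.
No other subset beats 407.

Open B, C and D; minimum total cost 407.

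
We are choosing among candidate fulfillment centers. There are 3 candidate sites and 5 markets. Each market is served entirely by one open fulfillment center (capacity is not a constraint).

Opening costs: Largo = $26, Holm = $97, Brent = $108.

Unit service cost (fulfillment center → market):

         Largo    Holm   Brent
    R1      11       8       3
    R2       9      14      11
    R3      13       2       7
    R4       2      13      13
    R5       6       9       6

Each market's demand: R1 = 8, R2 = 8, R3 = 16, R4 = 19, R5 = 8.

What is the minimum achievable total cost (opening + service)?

Minimum total cost: 377

For any fixed open set, each market goes to its cheapest open site; total = fixed + service.
{Largo, Holm}: R1→Holm 8·8=64, R2→Largo 9·8=72, R3→Holm 2·16=32, R4→Largo 2·19=38, R5→Largo 6·8=48. Service 254; fixed 123; total 377.
{Largo, Brent}: service 294 + fixed 134 = 428
{Largo, Holm, Brent}: R1→Brent 3·8=24, R2→Largo 9·8=72, R3→Holm 2·16=32, R4→Largo 2·19=38, R5→Largo 6·8=48. Service 214; fixed 231; total 445.
{Largo}: service 454 + fixed 26 = 480
(All 7 nonempty subsets were checked; Largo and Holm is lowest.)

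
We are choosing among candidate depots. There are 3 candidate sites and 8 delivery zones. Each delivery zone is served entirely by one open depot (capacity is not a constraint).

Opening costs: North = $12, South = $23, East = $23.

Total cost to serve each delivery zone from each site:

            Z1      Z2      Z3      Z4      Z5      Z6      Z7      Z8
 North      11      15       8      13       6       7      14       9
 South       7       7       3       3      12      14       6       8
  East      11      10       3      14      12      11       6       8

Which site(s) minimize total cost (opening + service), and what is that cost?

For any fixed open set, each delivery zone goes to its cheapest open site; total = fixed + service.
{North, South}: Z1→South 7, Z2→South 7, Z3→South 3, Z4→South 3, Z5→North 6, Z6→North 7, Z7→South 6, Z8→South 8. Service 47; fixed 35; total 82.
{South}: service 60 + fixed 23 = 83
{North}: service 83 + fixed 12 = 95
{North, South, East}: service 47 + fixed 58 = 105
(All 7 nonempty subsets were checked; North and South is lowest.)

Open North and South; minimum total cost 82.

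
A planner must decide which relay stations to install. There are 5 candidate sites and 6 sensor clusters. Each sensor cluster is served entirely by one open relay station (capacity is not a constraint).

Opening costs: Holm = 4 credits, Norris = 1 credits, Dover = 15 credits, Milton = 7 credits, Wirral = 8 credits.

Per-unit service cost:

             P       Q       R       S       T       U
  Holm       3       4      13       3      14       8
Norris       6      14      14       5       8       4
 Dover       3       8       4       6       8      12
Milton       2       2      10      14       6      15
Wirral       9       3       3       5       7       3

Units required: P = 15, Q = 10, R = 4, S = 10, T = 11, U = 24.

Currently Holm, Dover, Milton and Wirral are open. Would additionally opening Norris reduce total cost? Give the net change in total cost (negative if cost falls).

No — net change +1 (cost rises by 1).

Current service cost with {Holm, Dover, Milton, Wirral}: 230.
Adding Norris: each sensor cluster re-picks its cheapest; new service cost 230, saving 0.
Extra fixed cost: 1. Net change = 1 − 0 = 1.
(Totals: 264 → 265.)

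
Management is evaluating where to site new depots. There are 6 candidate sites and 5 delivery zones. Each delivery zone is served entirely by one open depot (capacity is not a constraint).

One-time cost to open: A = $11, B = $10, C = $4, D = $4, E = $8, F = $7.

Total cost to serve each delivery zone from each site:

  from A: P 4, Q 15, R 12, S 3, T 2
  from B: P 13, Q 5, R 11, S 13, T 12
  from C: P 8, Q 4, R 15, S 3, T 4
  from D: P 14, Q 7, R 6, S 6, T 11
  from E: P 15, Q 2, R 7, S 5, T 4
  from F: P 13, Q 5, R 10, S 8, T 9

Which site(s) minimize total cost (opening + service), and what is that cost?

Open C and D; minimum total cost 33.

For any fixed open set, each delivery zone goes to its cheapest open site; total = fixed + service.
{C, D}: P→C 8, Q→C 4, R→D 6, S→C 3, T→C 4. Service 25; fixed 8; total 33.
{C, E}: service 24 + fixed 12 = 36
{A, D}: service 22 + fixed 15 = 37
{A, B, C, D, E, F}: service 17 + fixed 44 = 61
No other subset beats 33.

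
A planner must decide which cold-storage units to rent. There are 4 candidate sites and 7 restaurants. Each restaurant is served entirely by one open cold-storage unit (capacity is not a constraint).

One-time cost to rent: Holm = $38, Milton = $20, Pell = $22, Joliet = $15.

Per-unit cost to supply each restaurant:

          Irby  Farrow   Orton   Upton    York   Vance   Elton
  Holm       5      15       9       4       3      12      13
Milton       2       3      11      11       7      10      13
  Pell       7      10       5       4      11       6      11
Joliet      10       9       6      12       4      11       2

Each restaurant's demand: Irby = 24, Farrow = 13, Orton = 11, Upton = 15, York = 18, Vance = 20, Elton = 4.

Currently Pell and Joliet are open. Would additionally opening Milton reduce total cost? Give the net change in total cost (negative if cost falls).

Yes — net change −178 (cost falls by 178).

Current service cost with {Pell, Joliet}: 600.
Adding Milton: each restaurant re-picks its cheapest; new service cost 402, saving 198.
Extra fixed cost: 20. Net change = 20 − 198 = -178.
(Totals: 637 → 459.)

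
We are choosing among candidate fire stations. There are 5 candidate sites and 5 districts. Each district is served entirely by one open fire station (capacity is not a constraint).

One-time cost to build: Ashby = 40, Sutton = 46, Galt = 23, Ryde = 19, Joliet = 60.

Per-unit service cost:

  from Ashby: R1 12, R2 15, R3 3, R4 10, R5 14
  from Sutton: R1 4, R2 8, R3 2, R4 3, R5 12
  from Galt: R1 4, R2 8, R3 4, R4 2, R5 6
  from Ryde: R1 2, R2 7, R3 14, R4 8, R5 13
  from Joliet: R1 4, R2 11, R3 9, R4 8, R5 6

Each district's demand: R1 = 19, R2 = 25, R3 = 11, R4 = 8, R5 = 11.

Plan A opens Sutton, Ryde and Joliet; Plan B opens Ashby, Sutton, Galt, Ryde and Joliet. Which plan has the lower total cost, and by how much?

Plan A: {Sutton, Ryde, Joliet}: R1→Ryde 2·19=38, R2→Ryde 7·25=175, R3→Sutton 2·11=22, R4→Sutton 3·8=24, R5→Joliet 6·11=66. Service 325; fixed 125; total 450.
Plan B: {Ashby, Sutton, Galt, Ryde, Joliet}: R1→Ryde 2·19=38, R2→Ryde 7·25=175, R3→Sutton 2·11=22, R4→Galt 2·8=16, R5→Galt 6·11=66. Service 317; fixed 188; total 505.
Difference: |450 − 505| = 55.

Plan A is cheaper by 55.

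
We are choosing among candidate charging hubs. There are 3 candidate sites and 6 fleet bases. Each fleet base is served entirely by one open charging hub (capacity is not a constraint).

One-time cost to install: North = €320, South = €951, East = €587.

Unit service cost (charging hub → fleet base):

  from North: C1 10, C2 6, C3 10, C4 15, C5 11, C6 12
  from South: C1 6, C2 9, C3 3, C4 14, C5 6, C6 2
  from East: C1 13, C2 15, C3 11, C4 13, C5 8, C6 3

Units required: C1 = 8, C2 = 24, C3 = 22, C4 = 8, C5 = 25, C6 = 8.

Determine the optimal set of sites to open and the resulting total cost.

For any fixed open set, each fleet base goes to its cheapest open site; total = fixed + service.
{North}: C1→North 10·8=80, C2→North 6·24=144, C3→North 10·22=220, C4→North 15·8=120, C5→North 11·25=275, C6→North 12·8=96. Service 935; fixed 320; total 1255.
{South}: C1→South 6·8=48, C2→South 9·24=216, C3→South 3·22=66, C4→South 14·8=112, C5→South 6·25=150, C6→South 2·8=16. Service 608; fixed 951; total 1559.
{East}: C1→East 13·8=104, C2→East 15·24=360, C3→East 11·22=242, C4→East 13·8=104, C5→East 8·25=200, C6→East 3·8=24. Service 1034; fixed 587; total 1621.
{North, South, East}: C1→South 6·8=48, C2→North 6·24=144, C3→South 3·22=66, C4→East 13·8=104, C5→South 6·25=150, C6→South 2·8=16. Service 528; fixed 1858; total 2386.
(All 7 nonempty subsets were checked; North only is lowest.)

Open North only; minimum total cost 1255.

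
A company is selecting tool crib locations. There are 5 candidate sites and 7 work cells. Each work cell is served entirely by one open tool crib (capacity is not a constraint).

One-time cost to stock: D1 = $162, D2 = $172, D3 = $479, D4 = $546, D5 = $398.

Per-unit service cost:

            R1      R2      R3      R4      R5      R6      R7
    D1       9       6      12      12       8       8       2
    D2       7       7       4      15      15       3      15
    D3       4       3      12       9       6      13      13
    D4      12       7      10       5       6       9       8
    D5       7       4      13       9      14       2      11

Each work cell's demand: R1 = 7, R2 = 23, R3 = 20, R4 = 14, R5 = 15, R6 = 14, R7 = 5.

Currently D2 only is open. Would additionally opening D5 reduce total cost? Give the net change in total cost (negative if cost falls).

Current service cost with {D2}: 842.
Adding D5: each work cell re-picks its cheapest; new service cost 640, saving 202.
Extra fixed cost: 398. Net change = 398 − 202 = 196.
(Totals: 1014 → 1210.)

No — net change +196 (cost rises by 196).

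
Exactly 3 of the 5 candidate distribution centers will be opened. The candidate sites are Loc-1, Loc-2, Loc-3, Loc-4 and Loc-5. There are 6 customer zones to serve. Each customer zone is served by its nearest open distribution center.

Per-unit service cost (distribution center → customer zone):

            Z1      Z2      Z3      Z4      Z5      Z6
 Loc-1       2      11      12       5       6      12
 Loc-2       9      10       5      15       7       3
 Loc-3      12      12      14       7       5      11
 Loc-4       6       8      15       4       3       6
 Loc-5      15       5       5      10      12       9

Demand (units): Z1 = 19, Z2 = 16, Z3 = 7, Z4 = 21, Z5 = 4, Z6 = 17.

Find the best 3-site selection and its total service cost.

Choose Loc-1, Loc-2 and Loc-5; total service cost 333.

With exactly 3 open, each customer zone uses its cheapest among the chosen.
{Loc-1, Loc-2, Loc-5}: Z1→Loc-1 2·19=38, Z2→Loc-5 5·16=80, Z3→Loc-2 5·7=35, Z4→Loc-1 5·21=105, Z5→Loc-1 6·4=24, Z6→Loc-2 3·17=51. Service cost 333.
{Loc-1, Loc-2, Loc-4}: service cost 348
{Loc-1, Loc-4, Loc-5}: service cost 351
Among all 10 size-3 choices, {Loc-1, Loc-2, Loc-5} is lowest.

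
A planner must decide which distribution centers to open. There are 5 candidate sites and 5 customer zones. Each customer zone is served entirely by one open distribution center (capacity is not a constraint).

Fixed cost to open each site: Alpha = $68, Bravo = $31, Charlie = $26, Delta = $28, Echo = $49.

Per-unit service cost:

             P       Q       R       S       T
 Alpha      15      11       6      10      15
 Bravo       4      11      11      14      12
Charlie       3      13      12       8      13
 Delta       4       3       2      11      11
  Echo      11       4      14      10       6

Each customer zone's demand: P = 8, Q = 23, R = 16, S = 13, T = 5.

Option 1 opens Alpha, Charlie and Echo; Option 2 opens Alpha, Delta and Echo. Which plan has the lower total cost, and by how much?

Option 2 is cheaper by 51.

Option 1: {Alpha, Charlie, Echo}: P→Charlie 3·8=24, Q→Echo 4·23=92, R→Alpha 6·16=96, S→Charlie 8·13=104, T→Echo 6·5=30. Service 346; fixed 143; total 489.
Option 2: {Alpha, Delta, Echo}: P→Delta 4·8=32, Q→Delta 3·23=69, R→Delta 2·16=32, S→Alpha 10·13=130, T→Echo 6·5=30. Service 293; fixed 145; total 438.
Difference: |489 − 438| = 51.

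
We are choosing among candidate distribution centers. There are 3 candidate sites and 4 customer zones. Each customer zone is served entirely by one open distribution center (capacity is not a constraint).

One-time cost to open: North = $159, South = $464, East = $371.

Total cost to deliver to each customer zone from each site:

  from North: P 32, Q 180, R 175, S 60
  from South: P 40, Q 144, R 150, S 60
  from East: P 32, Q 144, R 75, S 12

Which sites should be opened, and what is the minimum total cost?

Open North only; minimum total cost 606.

For any fixed open set, each customer zone goes to its cheapest open site; total = fixed + service.
{North}: P→North 32, Q→North 180, R→North 175, S→North 60. Service 447; fixed 159; total 606.
{East}: P→East 32, Q→East 144, R→East 75, S→East 12. Service 263; fixed 371; total 634.
{North, East}: P→North 32, Q→East 144, R→East 75, S→East 12. Service 263; fixed 530; total 793.
{North, South, East}: service 263 + fixed 994 = 1257
No other subset beats 606.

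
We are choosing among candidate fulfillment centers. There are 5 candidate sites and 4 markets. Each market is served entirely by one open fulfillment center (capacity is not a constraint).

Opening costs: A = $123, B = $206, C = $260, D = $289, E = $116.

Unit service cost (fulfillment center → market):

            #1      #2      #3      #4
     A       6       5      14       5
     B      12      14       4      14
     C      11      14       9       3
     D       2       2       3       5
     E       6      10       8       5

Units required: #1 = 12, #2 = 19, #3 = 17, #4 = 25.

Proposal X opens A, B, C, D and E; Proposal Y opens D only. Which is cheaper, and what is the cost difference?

Proposal Y is cheaper by 655.

Proposal X: {A, B, C, D, E}: #1→D 2·12=24, #2→D 2·19=38, #3→D 3·17=51, #4→C 3·25=75. Service 188; fixed 994; total 1182.
Proposal Y: {D}: #1→D 2·12=24, #2→D 2·19=38, #3→D 3·17=51, #4→D 5·25=125. Service 238; fixed 289; total 527.
Difference: |1182 − 527| = 655.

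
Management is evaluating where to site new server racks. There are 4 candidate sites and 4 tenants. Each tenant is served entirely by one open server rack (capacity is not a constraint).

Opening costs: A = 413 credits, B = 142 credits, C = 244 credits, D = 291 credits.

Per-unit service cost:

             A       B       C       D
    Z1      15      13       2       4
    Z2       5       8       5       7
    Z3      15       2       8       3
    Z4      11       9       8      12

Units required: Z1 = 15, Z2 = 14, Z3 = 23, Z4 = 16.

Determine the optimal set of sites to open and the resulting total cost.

For any fixed open set, each tenant goes to its cheapest open site; total = fixed + service.
{B}: Z1→B 13·15=195, Z2→B 8·14=112, Z3→B 2·23=46, Z4→B 9·16=144. Service 497; fixed 142; total 639.
{C}: Z1→C 2·15=30, Z2→C 5·14=70, Z3→C 8·23=184, Z4→C 8·16=128. Service 412; fixed 244; total 656.
{B, C}: Z1→C 2·15=30, Z2→C 5·14=70, Z3→B 2·23=46, Z4→C 8·16=128. Service 274; fixed 386; total 660.
{A, B, C, D}: service 274 + fixed 1090 = 1364
No other subset beats 639.

Open B only; minimum total cost 639.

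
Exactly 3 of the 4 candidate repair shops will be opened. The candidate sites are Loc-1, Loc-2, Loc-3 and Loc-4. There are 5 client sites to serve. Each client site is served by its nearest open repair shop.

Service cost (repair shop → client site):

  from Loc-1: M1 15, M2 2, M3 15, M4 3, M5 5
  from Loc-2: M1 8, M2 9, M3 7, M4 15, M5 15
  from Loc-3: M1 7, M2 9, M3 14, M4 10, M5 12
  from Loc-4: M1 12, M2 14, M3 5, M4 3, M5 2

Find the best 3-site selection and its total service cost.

Choose Loc-1, Loc-3 and Loc-4; total service cost 19.

With exactly 3 open, each client site uses its cheapest among the chosen.
{Loc-1, Loc-3, Loc-4}: M1→Loc-3 7, M2→Loc-1 2, M3→Loc-4 5, M4→Loc-1 3, M5→Loc-4 2. Service cost 19.
{Loc-1, Loc-2, Loc-4}: service cost 20
{Loc-1, Loc-2, Loc-3}: service cost 24
Among all 4 size-3 choices, {Loc-1, Loc-3, Loc-4} is lowest.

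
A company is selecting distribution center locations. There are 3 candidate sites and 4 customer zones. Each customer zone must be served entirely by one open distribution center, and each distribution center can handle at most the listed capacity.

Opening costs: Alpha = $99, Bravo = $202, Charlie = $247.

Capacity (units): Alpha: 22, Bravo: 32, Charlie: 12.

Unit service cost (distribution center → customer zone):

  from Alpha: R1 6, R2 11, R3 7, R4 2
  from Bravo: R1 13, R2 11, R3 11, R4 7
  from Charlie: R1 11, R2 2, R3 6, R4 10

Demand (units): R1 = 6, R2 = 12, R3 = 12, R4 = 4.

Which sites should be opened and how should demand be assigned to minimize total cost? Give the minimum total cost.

Minimum total cost: 498

Open {Alpha, Charlie}: R1→Alpha 6·6=36, R2→Charlie 2·12=24, R3→Alpha 7·12=84, R4→Alpha 2·4=8.
Loads: Alpha carries 22/22, Charlie carries 12/12. Service 152; fixed 346; total 498.
Next best feasible plan costs 561.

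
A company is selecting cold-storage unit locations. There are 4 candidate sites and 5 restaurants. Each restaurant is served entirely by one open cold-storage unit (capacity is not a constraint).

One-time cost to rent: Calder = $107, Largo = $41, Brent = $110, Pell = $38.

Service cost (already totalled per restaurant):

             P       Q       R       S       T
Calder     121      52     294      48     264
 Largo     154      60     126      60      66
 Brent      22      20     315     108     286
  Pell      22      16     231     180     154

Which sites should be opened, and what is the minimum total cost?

Open Largo and Pell; minimum total cost 369.

For any fixed open set, each restaurant goes to its cheapest open site; total = fixed + service.
{Largo, Pell}: P→Pell 22, Q→Pell 16, R→Largo 126, S→Largo 60, T→Largo 66. Service 290; fixed 79; total 369.
{Largo, Brent}: P→Brent 22, Q→Brent 20, R→Largo 126, S→Largo 60, T→Largo 66. Service 294; fixed 151; total 445.
{Calder, Largo, Pell}: P→Pell 22, Q→Pell 16, R→Largo 126, S→Calder 48, T→Largo 66. Service 278; fixed 186; total 464.
{Calder, Largo, Brent, Pell}: P→Brent 22, Q→Pell 16, R→Largo 126, S→Calder 48, T→Largo 66. Service 278; fixed 296; total 574.
No other subset beats 369.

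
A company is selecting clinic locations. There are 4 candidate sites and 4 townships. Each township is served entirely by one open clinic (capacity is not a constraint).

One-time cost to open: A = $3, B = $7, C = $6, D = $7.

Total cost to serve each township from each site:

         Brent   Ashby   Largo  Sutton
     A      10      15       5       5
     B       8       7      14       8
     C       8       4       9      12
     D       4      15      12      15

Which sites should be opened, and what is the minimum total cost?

Open A and C; minimum total cost 31.

For any fixed open set, each township goes to its cheapest open site; total = fixed + service.
{A, C}: Brent→C 8, Ashby→C 4, Largo→A 5, Sutton→A 5. Service 22; fixed 9; total 31.
{A, C, D}: Brent→D 4, Ashby→C 4, Largo→A 5, Sutton→A 5. Service 18; fixed 16; total 34.
{A, B}: service 25 + fixed 10 = 35
{A, B, C, D}: service 18 + fixed 23 = 41
No other subset beats 31.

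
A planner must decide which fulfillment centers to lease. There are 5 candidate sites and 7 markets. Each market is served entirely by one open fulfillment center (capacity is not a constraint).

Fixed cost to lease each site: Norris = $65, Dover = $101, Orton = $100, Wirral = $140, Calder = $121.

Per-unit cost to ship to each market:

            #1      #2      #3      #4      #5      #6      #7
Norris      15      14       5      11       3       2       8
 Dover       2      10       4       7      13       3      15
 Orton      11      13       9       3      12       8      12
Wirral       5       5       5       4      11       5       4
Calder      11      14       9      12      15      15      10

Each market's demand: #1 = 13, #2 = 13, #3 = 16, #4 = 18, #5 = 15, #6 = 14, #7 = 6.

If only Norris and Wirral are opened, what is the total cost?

Each market is assigned to its cheapest site among the open ones.
{Norris, Wirral}: #1→Wirral 5·13=65, #2→Wirral 5·13=65, #3→Norris 5·16=80, #4→Wirral 4·18=72, #5→Norris 3·15=45, #6→Norris 2·14=28, #7→Wirral 4·6=24. Service 379; fixed 205; total 584.

Total cost: 584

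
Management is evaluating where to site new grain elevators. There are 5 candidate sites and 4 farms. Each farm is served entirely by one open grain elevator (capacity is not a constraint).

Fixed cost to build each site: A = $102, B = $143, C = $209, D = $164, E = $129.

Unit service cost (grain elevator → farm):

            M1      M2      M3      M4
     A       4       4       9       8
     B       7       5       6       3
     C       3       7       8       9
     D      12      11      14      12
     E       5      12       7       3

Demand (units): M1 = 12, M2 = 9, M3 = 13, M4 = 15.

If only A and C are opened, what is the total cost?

Total cost: 607

Each farm is assigned to its cheapest site among the open ones.
{A, C}: M1→C 3·12=36, M2→A 4·9=36, M3→C 8·13=104, M4→A 8·15=120. Service 296; fixed 311; total 607.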